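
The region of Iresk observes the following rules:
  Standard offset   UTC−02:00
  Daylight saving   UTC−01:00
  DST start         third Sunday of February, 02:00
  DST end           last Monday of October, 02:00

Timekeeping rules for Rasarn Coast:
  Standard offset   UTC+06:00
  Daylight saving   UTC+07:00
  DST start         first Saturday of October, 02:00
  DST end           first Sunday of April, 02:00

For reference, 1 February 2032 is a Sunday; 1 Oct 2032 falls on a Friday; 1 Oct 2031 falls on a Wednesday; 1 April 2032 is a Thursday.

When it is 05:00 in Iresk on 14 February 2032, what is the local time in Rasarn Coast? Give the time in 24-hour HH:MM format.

1 February 2032 is a Sunday, so the first Sunday is February 1 and the third is February 15.
1 October 2032 is a Friday, so Mondays fall on 4, 11, 18, 25; the last is October 25.
14 February 2032 does not fall between 15 February and 25 October, so daylight saving is not in effect and Iresk is at UTC−02:00.
05:00 Iresk + 2h = 07:00 UTC.
1 October 2031 is a Wednesday, so the first Saturday is October 4.
1 April 2032 is a Thursday, so the first Sunday is April 4.
At the standard offset (UTC+06:00), 07:00 UTC + 6h = 13:00 Rasarn Coast standard time.
The standard-time date in Rasarn Coast, 14 February 2032, lies within the daylight-saving period (4 October 2031 – 4 April 2032), so Rasarn Coast is on daylight time, UTC+07:00.
07:00 UTC + 7h = 14:00 Rasarn Coast.

14:00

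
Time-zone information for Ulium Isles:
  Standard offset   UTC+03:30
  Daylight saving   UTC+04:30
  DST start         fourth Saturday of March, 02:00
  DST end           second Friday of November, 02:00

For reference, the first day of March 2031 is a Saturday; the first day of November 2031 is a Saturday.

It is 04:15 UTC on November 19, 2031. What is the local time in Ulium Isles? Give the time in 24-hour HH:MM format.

07:45

1 March 2031 is a Saturday, so the first Saturday is March 1 and the fourth is March 22.
1 November 2031 is a Saturday, so the first Friday is November 7 and the second is November 14.
At the standard offset (UTC+03:30), 04:15 UTC + 3h30m = 07:45 Ulium Isles standard time.
Daylight saving runs 22 March – 14 November; the standard-time date in Ulium Isles, November 19, 2031, is outside that window, so Ulium Isles is on standard time at UTC+03:30.
04:15 UTC + 3h30m = 07:45 local.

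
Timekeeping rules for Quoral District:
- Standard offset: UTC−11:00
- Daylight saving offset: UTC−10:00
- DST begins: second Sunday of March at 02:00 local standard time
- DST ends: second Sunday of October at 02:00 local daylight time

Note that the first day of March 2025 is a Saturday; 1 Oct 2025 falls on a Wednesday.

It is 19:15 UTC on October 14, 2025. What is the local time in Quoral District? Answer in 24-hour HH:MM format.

1 March 2025 is a Saturday, so the first Sunday is March 2 and the second is March 9.
1 October 2025 is a Wednesday, so the first Sunday is October 5 and the second is October 12.
At the standard offset (UTC−11:00), 19:15 UTC − 11h = 08:15 Quoral District standard time.
The standard-time date in Quoral District, October 14, 2025, is outside the daylight-saving period (9 March – 12 October), so Quoral District is on standard time, UTC−11:00.
19:15 UTC − 11h = 08:15 local.

08:15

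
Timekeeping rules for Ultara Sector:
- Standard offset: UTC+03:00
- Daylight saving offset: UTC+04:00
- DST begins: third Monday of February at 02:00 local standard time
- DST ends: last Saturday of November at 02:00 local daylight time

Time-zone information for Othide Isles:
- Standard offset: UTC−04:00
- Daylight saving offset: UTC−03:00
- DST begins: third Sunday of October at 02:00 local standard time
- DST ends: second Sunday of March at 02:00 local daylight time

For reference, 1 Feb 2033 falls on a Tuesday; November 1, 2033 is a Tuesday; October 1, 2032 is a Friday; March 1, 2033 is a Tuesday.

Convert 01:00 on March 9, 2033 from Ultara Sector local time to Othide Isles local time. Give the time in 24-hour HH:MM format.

18:00

1 February 2033 is a Tuesday, so the first Monday is February 7 and the third is February 21.
1 November 2033 is a Tuesday, so Saturdays fall on 5, 12, 19, 26; the last is November 26.
March 9, 2033 lies within the daylight-saving period (21 February – 26 November), so Ultara Sector is on daylight time, UTC+04:00.
01:00 Ultara Sector − 4h = 21:00 UTC (rolling into the previous day, 8 March 2033).
1 October 2032 is a Friday, so the first Sunday is October 3 and the third is October 17.
1 March 2033 is a Tuesday, so the first Sunday is March 6 and the second is March 13.
At the standard offset (UTC−04:00), 21:00 UTC − 4h = 17:00 Othide Isles standard time.
The standard-time date in Othide Isles, March 8, 2033, lies within the daylight-saving period (17 October 2032 – 13 March 2033), so Othide Isles is on daylight time, UTC−03:00.
21:00 UTC − 3h = 18:00 Othide Isles.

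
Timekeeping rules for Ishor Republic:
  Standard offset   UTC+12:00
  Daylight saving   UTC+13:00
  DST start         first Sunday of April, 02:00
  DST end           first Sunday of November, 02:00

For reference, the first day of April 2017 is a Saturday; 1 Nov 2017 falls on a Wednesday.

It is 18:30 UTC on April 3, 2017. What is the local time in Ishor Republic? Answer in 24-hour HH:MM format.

1 April 2017 is a Saturday, so the first Sunday is April 2.
1 November 2017 is a Wednesday, so the first Sunday is November 5.
At the standard offset (UTC+12:00), 18:30 UTC + 12h = 06:30 Ishor Republic standard time (rolling into the next day, 4 April 2017).
Daylight saving runs 2 April – 5 November; the standard-time date in Ishor Republic, April 4, 2017, is inside that window, so Ishor Republic is at UTC+13:00.
18:30 UTC + 13h = 07:30 local (rolling into the next day, 4 April 2017).

07:30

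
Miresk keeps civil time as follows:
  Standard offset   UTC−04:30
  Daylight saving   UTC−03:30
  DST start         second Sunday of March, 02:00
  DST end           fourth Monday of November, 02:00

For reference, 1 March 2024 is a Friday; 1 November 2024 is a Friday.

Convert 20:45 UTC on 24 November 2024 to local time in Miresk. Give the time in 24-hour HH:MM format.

1 March 2024 is a Friday, so the first Sunday is March 3 and the second is March 10.
1 November 2024 is a Friday, so the first Monday is November 4 and the fourth is November 25.
At the standard offset (UTC−04:30), 20:45 UTC − 4h30m = 16:15 Miresk standard time.
Daylight saving runs 10 March – 25 November; the standard-time date in Miresk, 24 November 2024, is inside that window, so Miresk is at UTC−03:30.
20:45 UTC − 3h30m = 17:15 local.

17:15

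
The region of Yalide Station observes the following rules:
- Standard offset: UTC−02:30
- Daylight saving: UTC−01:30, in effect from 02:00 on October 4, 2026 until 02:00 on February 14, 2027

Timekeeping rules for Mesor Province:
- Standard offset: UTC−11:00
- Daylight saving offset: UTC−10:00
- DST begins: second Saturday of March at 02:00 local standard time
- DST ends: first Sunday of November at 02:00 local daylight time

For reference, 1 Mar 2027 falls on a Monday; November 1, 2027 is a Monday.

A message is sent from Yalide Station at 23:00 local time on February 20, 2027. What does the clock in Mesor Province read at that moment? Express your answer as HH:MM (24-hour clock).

14:30

Daylight saving runs 4 October 2026 – 14 February 2027; February 20, 2027 is outside that window, so Yalide Station is on standard time at UTC−02:30.
23:00 Yalide Station + 2h30m = 01:30 UTC (rolling into the next day, 21 February 2027).
1 March 2027 is a Monday, so the first Saturday is March 6 and the second is March 13.
1 November 2027 is a Monday, so the first Sunday is November 7.
At the standard offset (UTC−11:00), 01:30 UTC − 11h = 14:30 Mesor Province standard time (rolling into the previous day, 20 February 2027).
The standard-time date in Mesor Province, February 20, 2027, does not fall between 13 March and 7 November, so daylight saving is not in effect and Mesor Province is at UTC−11:00.
01:30 UTC − 11h = 14:30 Mesor Province (rolling into the previous day, 20 February 2027).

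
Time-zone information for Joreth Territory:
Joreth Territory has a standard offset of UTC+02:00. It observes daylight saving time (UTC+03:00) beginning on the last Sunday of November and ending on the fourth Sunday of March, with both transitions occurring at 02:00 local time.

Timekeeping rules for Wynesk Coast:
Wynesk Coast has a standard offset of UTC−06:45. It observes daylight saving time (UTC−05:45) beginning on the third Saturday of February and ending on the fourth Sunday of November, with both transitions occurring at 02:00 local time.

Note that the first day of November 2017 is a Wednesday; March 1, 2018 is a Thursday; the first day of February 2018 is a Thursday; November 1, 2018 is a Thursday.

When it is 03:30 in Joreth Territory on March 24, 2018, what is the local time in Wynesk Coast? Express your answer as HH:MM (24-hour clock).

1 November 2017 is a Wednesday, so Sundays fall on 5, 12, 19, 26; the last is November 26.
1 March 2018 is a Thursday, so the first Sunday is March 4 and the fourth is March 25.
March 24, 2018 lies within the daylight-saving period (26 November 2017 – 25 March 2018), so Joreth Territory is on daylight time, UTC+03:00.
03:30 Joreth Territory − 3h = 00:30 UTC.
1 February 2018 is a Thursday, so the first Saturday is February 3 and the third is February 17.
1 November 2018 is a Thursday, so the first Sunday is November 4 and the fourth is November 25.
At the standard offset (UTC−06:45), 00:30 UTC − 6h45m = 17:45 Wynesk Coast standard time (rolling into the previous day, 23 March 2018).
The standard-time date in Wynesk Coast, March 23, 2018, lies within the daylight-saving period (17 February – 25 November), so Wynesk Coast is on daylight time, UTC−05:45.
00:30 UTC − 5h45m = 18:45 Wynesk Coast (rolling into the previous day, 23 March 2018).

18:45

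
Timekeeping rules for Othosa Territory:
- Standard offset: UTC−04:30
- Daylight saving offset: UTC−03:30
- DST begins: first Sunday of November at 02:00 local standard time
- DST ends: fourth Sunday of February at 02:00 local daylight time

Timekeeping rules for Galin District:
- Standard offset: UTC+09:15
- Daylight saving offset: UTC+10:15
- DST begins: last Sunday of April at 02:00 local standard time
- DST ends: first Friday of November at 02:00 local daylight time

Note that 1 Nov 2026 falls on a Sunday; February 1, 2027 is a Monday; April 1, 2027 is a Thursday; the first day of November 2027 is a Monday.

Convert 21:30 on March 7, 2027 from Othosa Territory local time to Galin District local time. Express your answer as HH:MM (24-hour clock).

1 November 2026 is a Sunday, so the first Sunday is November 1.
1 February 2027 is a Monday, so the first Sunday is February 7 and the fourth is February 28.
March 7, 2027 does not fall between 1 November 2026 and 28 February 2027, so daylight saving is not in effect and Othosa Territory is at UTC−04:30.
21:30 Othosa Territory + 4h30m = 02:00 UTC (rolling into the next day, 8 March 2027).
1 April 2027 is a Thursday, so Sundays fall on 4, 11, 18, 25; the last is April 25.
1 November 2027 is a Monday, so the first Friday is November 5.
At the standard offset (UTC+09:15), 02:00 UTC + 9h15m = 11:15 Galin District standard time.
The standard-time date in Galin District, March 8, 2027, is outside the daylight-saving period (25 April – 5 November), so Galin District is on standard time, UTC+09:15.
02:00 UTC + 9h15m = 11:15 Galin District.

11:15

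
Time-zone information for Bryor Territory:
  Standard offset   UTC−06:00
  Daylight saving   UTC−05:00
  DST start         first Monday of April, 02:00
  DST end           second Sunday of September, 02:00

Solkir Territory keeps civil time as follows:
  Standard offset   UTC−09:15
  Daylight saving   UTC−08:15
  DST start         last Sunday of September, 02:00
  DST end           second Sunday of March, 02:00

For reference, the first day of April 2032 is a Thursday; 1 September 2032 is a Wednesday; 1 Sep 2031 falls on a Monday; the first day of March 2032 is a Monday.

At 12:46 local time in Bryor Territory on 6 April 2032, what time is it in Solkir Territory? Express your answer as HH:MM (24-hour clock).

1 April 2032 is a Thursday, so the first Monday is April 5.
1 September 2032 is a Wednesday, so the first Sunday is September 5 and the second is September 12.
6 April 2032 lies within the daylight-saving period (5 April – 12 September), so Bryor Territory is on daylight time, UTC−05:00.
12:46 Bryor Territory + 5h = 17:46 UTC.
1 September 2031 is a Monday, so Sundays fall on 7, 14, 21, 28; the last is September 28.
1 March 2032 is a Monday, so the first Sunday is March 7 and the second is March 14.
At the standard offset (UTC−09:15), 17:46 UTC − 9h15m = 08:31 Solkir Territory standard time.
Daylight saving runs 28 September 2031 – 14 March 2032; the standard-time date in Solkir Territory, 6 April 2032, is outside that window, so Solkir Territory is on standard time at UTC−09:15.
17:46 UTC − 9h15m = 08:31 Solkir Territory.

08:31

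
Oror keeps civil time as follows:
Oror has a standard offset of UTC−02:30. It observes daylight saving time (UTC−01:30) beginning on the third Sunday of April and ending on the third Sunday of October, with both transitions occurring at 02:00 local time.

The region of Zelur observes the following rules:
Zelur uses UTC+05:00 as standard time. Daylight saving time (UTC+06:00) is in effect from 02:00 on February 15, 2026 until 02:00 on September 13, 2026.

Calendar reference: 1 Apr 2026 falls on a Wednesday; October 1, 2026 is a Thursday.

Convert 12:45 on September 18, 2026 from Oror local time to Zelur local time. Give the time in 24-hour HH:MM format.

1 April 2026 is a Wednesday, so the first Sunday is April 5 and the third is April 19.
1 October 2026 is a Thursday, so the first Sunday is October 4 and the third is October 18.
September 18, 2026 falls between 19 April and 18 October, so daylight saving is in effect and Oror is at UTC−01:30.
12:45 Oror + 1h30m = 14:15 UTC.
At the standard offset (UTC+05:00), 14:15 UTC + 5h = 19:15 Zelur standard time.
Daylight saving runs 15 February – 13 September; the standard-time date in Zelur, September 18, 2026, is outside that window, so Zelur is on standard time at UTC+05:00.
14:15 UTC + 5h = 19:15 Zelur.

19:15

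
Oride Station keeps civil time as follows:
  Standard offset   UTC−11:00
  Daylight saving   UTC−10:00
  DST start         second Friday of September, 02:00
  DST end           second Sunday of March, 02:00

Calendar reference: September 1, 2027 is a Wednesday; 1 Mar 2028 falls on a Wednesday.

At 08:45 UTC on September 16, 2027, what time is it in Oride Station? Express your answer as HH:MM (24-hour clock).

22:45

1 September 2027 is a Wednesday, so the first Friday is September 3 and the second is September 10.
1 March 2028 is a Wednesday, so the first Sunday is March 5 and the second is March 12.
At the standard offset (UTC−11:00), 08:45 UTC − 11h = 21:45 Oride Station standard time (rolling into the previous day, 15 September 2027).
Daylight saving runs 10 September 2027 – 12 March 2028; the standard-time date in Oride Station, September 15, 2027, is inside that window, so Oride Station is at UTC−10:00.
08:45 UTC − 10h = 22:45 local (rolling into the previous day, 15 September 2027).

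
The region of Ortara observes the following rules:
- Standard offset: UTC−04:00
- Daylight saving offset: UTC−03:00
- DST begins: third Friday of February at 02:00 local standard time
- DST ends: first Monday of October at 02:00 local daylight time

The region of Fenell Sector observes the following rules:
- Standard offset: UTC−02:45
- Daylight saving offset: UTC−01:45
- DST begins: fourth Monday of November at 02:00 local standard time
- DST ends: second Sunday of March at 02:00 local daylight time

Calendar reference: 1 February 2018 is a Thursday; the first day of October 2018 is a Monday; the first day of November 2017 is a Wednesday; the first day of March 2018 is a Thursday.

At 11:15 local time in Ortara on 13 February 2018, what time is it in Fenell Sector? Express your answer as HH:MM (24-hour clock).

1 February 2018 is a Thursday, so the first Friday is February 2 and the third is February 16.
1 October 2018 is a Monday, so the first Monday is October 1.
13 February 2018 does not fall between 16 February and 1 October, so daylight saving is not in effect and Ortara is at UTC−04:00.
11:15 Ortara + 4h = 15:15 UTC.
1 November 2017 is a Wednesday, so the first Monday is November 6 and the fourth is November 27.
1 March 2018 is a Thursday, so the first Sunday is March 4 and the second is March 11.
At the standard offset (UTC−02:45), 15:15 UTC − 2h45m = 12:30 Fenell Sector standard time.
The standard-time date in Fenell Sector, 13 February 2018, lies within the daylight-saving period (27 November 2017 – 11 March 2018), so Fenell Sector is on daylight time, UTC−01:45.
15:15 UTC − 1h45m = 13:30 Fenell Sector.

13:30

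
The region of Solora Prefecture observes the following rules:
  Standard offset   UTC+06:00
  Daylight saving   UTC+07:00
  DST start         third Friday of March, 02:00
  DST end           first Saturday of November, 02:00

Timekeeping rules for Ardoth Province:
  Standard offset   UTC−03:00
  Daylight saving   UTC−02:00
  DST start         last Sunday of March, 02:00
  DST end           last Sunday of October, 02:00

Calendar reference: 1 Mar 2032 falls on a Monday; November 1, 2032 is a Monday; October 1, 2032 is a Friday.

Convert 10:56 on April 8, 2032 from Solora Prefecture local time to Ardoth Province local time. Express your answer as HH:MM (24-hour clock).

01:56

1 March 2032 is a Monday, so the first Friday is March 5 and the third is March 19.
1 November 2032 is a Monday, so the first Saturday is November 6.
Daylight saving runs 19 March – 6 November; April 8, 2032 is inside that window, so Solora Prefecture is at UTC+07:00.
10:56 Solora Prefecture − 7h = 03:56 UTC.
1 March 2032 is a Monday, so Sundays fall on 7, 14, 21, 28; the last is March 28.
1 October 2032 is a Friday, so Sundays fall on 3, 10, 17, 24, 31; the last is October 31.
At the standard offset (UTC−03:00), 03:56 UTC − 3h = 00:56 Ardoth Province standard time.
Daylight saving runs 28 March – 31 October; the standard-time date in Ardoth Province, April 8, 2032, is inside that window, so Ardoth Province is at UTC−02:00.
03:56 UTC − 2h = 01:56 Ardoth Province.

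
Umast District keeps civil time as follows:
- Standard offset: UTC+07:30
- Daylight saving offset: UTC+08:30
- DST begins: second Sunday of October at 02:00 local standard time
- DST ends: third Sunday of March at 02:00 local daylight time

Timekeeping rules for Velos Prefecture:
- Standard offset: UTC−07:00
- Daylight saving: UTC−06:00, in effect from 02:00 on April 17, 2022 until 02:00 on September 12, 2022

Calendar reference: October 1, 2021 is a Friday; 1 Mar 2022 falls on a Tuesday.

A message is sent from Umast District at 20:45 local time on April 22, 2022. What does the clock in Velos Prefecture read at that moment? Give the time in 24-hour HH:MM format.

07:15

1 October 2021 is a Friday, so the first Sunday is October 3 and the second is October 10.
1 March 2022 is a Tuesday, so the first Sunday is March 6 and the third is March 20.
April 22, 2022 is outside the daylight-saving period (10 October 2021 – 20 March 2022), so Umast District is on standard time, UTC+07:30.
20:45 Umast District − 7h30m = 13:15 UTC.
At the standard offset (UTC−07:00), 13:15 UTC − 7h = 06:15 Velos Prefecture standard time.
The standard-time date in Velos Prefecture, April 22, 2022, lies within the daylight-saving period (17 April – 12 September), so Velos Prefecture is on daylight time, UTC−06:00.
13:15 UTC − 6h = 07:15 Velos Prefecture.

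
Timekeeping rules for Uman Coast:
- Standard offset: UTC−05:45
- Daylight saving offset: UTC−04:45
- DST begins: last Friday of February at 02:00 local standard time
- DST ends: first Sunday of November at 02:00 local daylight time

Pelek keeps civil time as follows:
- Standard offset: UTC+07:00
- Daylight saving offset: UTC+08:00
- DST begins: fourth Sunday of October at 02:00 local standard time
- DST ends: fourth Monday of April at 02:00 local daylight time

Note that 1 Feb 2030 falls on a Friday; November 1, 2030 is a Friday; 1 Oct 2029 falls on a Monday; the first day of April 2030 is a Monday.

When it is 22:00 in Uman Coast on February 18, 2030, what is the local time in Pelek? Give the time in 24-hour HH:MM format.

11:45

1 February 2030 is a Friday, so Fridays fall on 1, 8, 15, 22; the last is February 22.
1 November 2030 is a Friday, so the first Sunday is November 3.
February 18, 2030 does not fall between 22 February and 3 November, so daylight saving is not in effect and Uman Coast is at UTC−05:45.
22:00 Uman Coast + 5h45m = 03:45 UTC (rolling into the next day, 19 February 2030).
1 October 2029 is a Monday, so the first Sunday is October 7 and the fourth is October 28.
1 April 2030 is a Monday, so the first Monday is April 1 and the fourth is April 22.
At the standard offset (UTC+07:00), 03:45 UTC + 7h = 10:45 Pelek standard time.
The standard-time date in Pelek, February 19, 2030, falls between 28 October 2029 and 22 April 2030, so daylight saving is in effect and Pelek is at UTC+08:00.
03:45 UTC + 8h = 11:45 Pelek.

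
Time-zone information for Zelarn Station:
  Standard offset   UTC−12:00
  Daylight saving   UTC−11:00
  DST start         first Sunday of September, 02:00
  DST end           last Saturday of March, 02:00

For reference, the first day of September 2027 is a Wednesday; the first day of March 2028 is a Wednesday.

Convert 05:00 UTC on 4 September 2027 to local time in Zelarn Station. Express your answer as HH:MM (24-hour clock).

17:00

1 September 2027 is a Wednesday, so the first Sunday is September 5.
1 March 2028 is a Wednesday, so Saturdays fall on 4, 11, 18, 25; the last is March 25.
At the standard offset (UTC−12:00), 05:00 UTC − 12h = 17:00 Zelarn Station standard time (rolling into the previous day, 3 September 2027).
Daylight saving runs 5 September 2027 – 25 March 2028; the standard-time date in Zelarn Station, 3 September 2027, is outside that window, so Zelarn Station is on standard time at UTC−12:00.
05:00 UTC − 12h = 17:00 local (rolling into the previous day, 3 September 2027).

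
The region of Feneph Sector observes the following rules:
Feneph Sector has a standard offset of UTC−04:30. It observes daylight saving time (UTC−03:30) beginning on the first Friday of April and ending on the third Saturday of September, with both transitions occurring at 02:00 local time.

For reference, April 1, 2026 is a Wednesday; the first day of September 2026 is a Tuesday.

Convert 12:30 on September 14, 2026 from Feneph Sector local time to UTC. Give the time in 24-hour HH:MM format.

1 April 2026 is a Wednesday, so the first Friday is April 3.
1 September 2026 is a Tuesday, so the first Saturday is September 5 and the third is September 19.
Daylight saving runs 3 April – 19 September; September 14, 2026 is inside that window, so Feneph Sector is at UTC−03:30.
12:30 local + 3h30m = 16:00 UTC.

16:00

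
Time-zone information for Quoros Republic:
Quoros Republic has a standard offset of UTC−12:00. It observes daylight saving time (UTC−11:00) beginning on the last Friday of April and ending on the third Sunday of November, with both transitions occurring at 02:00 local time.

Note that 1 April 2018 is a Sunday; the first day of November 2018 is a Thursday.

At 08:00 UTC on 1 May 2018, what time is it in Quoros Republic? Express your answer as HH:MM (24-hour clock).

1 April 2018 is a Sunday, so Fridays fall on 6, 13, 20, 27; the last is April 27.
1 November 2018 is a Thursday, so the first Sunday is November 4 and the third is November 18.
At the standard offset (UTC−12:00), 08:00 UTC − 12h = 20:00 Quoros Republic standard time (rolling into the previous day, 30 April 2018).
The standard-time date in Quoros Republic, 30 April 2018, falls between 27 April and 18 November, so daylight saving is in effect and Quoros Republic is at UTC−11:00.
08:00 UTC − 11h = 21:00 local (rolling into the previous day, 30 April 2018).

21:00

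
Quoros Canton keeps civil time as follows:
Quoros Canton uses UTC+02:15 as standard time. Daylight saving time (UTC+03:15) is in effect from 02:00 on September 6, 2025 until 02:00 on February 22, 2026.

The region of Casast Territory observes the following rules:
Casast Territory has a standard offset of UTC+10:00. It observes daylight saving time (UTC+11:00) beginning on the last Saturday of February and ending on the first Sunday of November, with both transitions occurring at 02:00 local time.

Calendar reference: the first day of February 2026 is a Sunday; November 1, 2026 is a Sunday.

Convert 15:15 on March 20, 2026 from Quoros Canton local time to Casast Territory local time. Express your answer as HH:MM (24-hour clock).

00:00

March 20, 2026 does not fall between 6 September 2025 and 22 February 2026, so daylight saving is not in effect and Quoros Canton is at UTC+02:15.
15:15 Quoros Canton − 2h15m = 13:00 UTC.
1 February 2026 is a Sunday, so Saturdays fall on 7, 14, 21, 28; the last is February 28.
1 November 2026 is a Sunday, so the first Sunday is November 1.
At the standard offset (UTC+10:00), 13:00 UTC + 10h = 23:00 Casast Territory standard time.
Daylight saving runs 28 February – 1 November; the standard-time date in Casast Territory, March 20, 2026, is inside that window, so Casast Territory is at UTC+11:00.
13:00 UTC + 11h = 00:00 Casast Territory (rolling into the next day, 21 March 2026).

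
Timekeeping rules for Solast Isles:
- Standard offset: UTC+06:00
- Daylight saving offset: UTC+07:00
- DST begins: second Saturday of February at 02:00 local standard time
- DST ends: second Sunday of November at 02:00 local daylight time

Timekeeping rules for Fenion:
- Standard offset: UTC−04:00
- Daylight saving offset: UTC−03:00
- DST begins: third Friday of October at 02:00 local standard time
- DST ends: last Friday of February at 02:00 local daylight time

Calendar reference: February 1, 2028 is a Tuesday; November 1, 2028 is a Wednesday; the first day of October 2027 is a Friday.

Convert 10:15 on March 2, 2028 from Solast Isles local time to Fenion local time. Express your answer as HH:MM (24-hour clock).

1 February 2028 is a Tuesday, so the first Saturday is February 5 and the second is February 12.
1 November 2028 is a Wednesday, so the first Sunday is November 5 and the second is November 12.
March 2, 2028 lies within the daylight-saving period (12 February – 12 November), so Solast Isles is on daylight time, UTC+07:00.
10:15 Solast Isles − 7h = 03:15 UTC.
1 October 2027 is a Friday, so the first Friday is October 1 and the third is October 15.
1 February 2028 is a Tuesday, so Fridays fall on 4, 11, 18, 25; the last is February 25.
At the standard offset (UTC−04:00), 03:15 UTC − 4h = 23:15 Fenion standard time (rolling into the previous day, 1 March 2028).
The standard-time date in Fenion, March 1, 2028, does not fall between 15 October 2027 and 25 February 2028, so daylight saving is not in effect and Fenion is at UTC−04:00.
03:15 UTC − 4h = 23:15 Fenion (rolling into the previous day, 1 March 2028).

23:15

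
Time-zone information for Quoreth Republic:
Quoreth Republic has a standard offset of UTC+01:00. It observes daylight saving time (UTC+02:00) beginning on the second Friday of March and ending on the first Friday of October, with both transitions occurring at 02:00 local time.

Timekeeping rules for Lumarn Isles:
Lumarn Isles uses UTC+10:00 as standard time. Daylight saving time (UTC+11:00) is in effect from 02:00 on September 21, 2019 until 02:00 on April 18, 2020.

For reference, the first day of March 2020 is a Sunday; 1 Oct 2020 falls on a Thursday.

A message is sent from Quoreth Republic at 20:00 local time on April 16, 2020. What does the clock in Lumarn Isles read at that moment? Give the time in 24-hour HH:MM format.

05:00

1 March 2020 is a Sunday, so the first Friday is March 6 and the second is March 13.
1 October 2020 is a Thursday, so the first Friday is October 2.
Daylight saving runs 13 March – 2 October; April 16, 2020 is inside that window, so Quoreth Republic is at UTC+02:00.
20:00 Quoreth Republic − 2h = 18:00 UTC.
At the standard offset (UTC+10:00), 18:00 UTC + 10h = 04:00 Lumarn Isles standard time (rolling into the next day, 17 April 2020).
The standard-time date in Lumarn Isles, April 17, 2020, falls between 21 September 2019 and 18 April 2020, so daylight saving is in effect and Lumarn Isles is at UTC+11:00.
18:00 UTC + 11h = 05:00 Lumarn Isles (rolling into the next day, 17 April 2020).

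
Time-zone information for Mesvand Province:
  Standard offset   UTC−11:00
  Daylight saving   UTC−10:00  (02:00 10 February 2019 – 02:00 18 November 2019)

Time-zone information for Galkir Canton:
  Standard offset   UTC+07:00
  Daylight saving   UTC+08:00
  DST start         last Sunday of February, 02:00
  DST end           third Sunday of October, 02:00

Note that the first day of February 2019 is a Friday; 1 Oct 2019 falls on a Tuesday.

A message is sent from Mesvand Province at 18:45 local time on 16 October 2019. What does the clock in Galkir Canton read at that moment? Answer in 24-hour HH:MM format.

Daylight saving runs 10 February – 18 November; 16 October 2019 is inside that window, so Mesvand Province is at UTC−10:00.
18:45 Mesvand Province + 10h = 04:45 UTC (rolling into the next day, 17 October 2019).
1 February 2019 is a Friday, so Sundays fall on 3, 10, 17, 24; the last is February 24.
1 October 2019 is a Tuesday, so the first Sunday is October 6 and the third is October 20.
At the standard offset (UTC+07:00), 04:45 UTC + 7h = 11:45 Galkir Canton standard time.
The standard-time date in Galkir Canton, 17 October 2019, falls between 24 February and 20 October, so daylight saving is in effect and Galkir Canton is at UTC+08:00.
04:45 UTC + 8h = 12:45 Galkir Canton.

12:45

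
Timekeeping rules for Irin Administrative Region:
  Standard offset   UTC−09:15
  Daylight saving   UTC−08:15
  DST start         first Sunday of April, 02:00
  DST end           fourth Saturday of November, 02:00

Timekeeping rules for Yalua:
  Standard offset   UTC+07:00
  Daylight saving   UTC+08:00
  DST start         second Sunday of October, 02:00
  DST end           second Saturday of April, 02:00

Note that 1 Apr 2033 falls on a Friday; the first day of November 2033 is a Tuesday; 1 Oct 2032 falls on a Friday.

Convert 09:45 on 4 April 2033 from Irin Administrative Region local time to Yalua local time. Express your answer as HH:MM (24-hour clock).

02:00

1 April 2033 is a Friday, so the first Sunday is April 3.
1 November 2033 is a Tuesday, so the first Saturday is November 5 and the fourth is November 26.
4 April 2033 lies within the daylight-saving period (3 April – 26 November), so Irin Administrative Region is on daylight time, UTC−08:15.
09:45 Irin Administrative Region + 8h15m = 18:00 UTC.
1 October 2032 is a Friday, so the first Sunday is October 3 and the second is October 10.
1 April 2033 is a Friday, so the first Saturday is April 2 and the second is April 9.
At the standard offset (UTC+07:00), 18:00 UTC + 7h = 01:00 Yalua standard time (rolling into the next day, 5 April 2033).
The standard-time date in Yalua, 5 April 2033, lies within the daylight-saving period (10 October 2032 – 9 April 2033), so Yalua is on daylight time, UTC+08:00.
18:00 UTC + 8h = 02:00 Yalua (rolling into the next day, 5 April 2033).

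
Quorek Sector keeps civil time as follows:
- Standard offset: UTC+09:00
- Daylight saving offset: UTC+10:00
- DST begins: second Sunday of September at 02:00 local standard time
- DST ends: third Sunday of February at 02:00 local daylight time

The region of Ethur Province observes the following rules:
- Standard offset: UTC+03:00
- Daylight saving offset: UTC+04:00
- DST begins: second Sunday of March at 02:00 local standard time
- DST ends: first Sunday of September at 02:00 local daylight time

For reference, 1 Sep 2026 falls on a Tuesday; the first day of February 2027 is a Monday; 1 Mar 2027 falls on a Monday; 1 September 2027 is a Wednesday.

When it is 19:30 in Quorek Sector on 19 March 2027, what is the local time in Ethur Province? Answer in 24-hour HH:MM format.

1 September 2026 is a Tuesday, so the first Sunday is September 6 and the second is September 13.
1 February 2027 is a Monday, so the first Sunday is February 7 and the third is February 21.
19 March 2027 is outside the daylight-saving period (13 September 2026 – 21 February 2027), so Quorek Sector is on standard time, UTC+09:00.
19:30 Quorek Sector − 9h = 10:30 UTC.
1 March 2027 is a Monday, so the first Sunday is March 7 and the second is March 14.
1 September 2027 is a Wednesday, so the first Sunday is September 5.
At the standard offset (UTC+03:00), 10:30 UTC + 3h = 13:30 Ethur Province standard time.
The standard-time date in Ethur Province, 19 March 2027, lies within the daylight-saving period (14 March – 5 September), so Ethur Province is on daylight time, UTC+04:00.
10:30 UTC + 4h = 14:30 Ethur Province.

14:30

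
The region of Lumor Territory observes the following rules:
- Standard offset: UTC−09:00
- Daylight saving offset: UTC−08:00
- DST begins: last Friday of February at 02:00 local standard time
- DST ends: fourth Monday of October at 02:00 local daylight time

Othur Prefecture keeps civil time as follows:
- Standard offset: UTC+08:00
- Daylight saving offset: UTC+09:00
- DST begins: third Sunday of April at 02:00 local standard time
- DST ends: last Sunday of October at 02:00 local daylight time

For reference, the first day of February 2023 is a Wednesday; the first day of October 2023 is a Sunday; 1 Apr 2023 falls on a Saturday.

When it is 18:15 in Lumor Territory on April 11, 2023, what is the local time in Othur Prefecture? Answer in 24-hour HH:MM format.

1 February 2023 is a Wednesday, so Fridays fall on 3, 10, 17, 24; the last is February 24.
1 October 2023 is a Sunday, so the first Monday is October 2 and the fourth is October 23.
Daylight saving runs 24 February – 23 October; April 11, 2023 is inside that window, so Lumor Territory is at UTC−08:00.
18:15 Lumor Territory + 8h = 02:15 UTC (rolling into the next day, 12 April 2023).
1 April 2023 is a Saturday, so the first Sunday is April 2 and the third is April 16.
1 October 2023 is a Sunday, so Sundays fall on 1, 8, 15, 22, 29; the last is October 29.
At the standard offset (UTC+08:00), 02:15 UTC + 8h = 10:15 Othur Prefecture standard time.
The standard-time date in Othur Prefecture, April 12, 2023, does not fall between 16 April and 29 October, so daylight saving is not in effect and Othur Prefecture is at UTC+08:00.
02:15 UTC + 8h = 10:15 Othur Prefecture.

10:15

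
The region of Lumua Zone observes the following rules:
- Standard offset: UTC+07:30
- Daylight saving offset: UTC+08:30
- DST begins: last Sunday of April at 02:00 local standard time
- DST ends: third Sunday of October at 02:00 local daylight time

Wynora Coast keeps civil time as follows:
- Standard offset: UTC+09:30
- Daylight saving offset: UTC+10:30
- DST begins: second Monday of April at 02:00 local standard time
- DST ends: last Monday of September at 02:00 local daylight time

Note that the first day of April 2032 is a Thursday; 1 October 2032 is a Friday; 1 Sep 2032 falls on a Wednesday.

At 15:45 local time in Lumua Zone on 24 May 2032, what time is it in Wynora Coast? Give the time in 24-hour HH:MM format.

17:45

1 April 2032 is a Thursday, so Sundays fall on 4, 11, 18, 25; the last is April 25.
1 October 2032 is a Friday, so the first Sunday is October 3 and the third is October 17.
Daylight saving runs 25 April – 17 October; 24 May 2032 is inside that window, so Lumua Zone is at UTC+08:30.
15:45 Lumua Zone − 8h30m = 07:15 UTC.
1 April 2032 is a Thursday, so the first Monday is April 5 and the second is April 12.
1 September 2032 is a Wednesday, so Mondays fall on 6, 13, 20, 27; the last is September 27.
At the standard offset (UTC+09:30), 07:15 UTC + 9h30m = 16:45 Wynora Coast standard time.
Daylight saving runs 12 April – 27 September; the standard-time date in Wynora Coast, 24 May 2032, is inside that window, so Wynora Coast is at UTC+10:30.
07:15 UTC + 10h30m = 17:45 Wynora Coast.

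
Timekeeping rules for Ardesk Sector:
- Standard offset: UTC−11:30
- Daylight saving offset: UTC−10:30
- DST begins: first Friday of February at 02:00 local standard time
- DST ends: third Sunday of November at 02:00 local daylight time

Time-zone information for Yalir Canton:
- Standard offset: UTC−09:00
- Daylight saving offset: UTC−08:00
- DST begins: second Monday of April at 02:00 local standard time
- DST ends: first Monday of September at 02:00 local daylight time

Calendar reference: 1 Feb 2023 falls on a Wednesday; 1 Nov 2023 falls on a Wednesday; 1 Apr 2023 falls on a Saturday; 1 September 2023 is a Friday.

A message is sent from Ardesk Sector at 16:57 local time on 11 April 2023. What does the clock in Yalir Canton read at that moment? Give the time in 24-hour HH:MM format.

19:27

1 February 2023 is a Wednesday, so the first Friday is February 3.
1 November 2023 is a Wednesday, so the first Sunday is November 5 and the third is November 19.
11 April 2023 falls between 3 February and 19 November, so daylight saving is in effect and Ardesk Sector is at UTC−10:30.
16:57 Ardesk Sector + 10h30m = 03:27 UTC (rolling into the next day, 12 April 2023).
1 April 2023 is a Saturday, so the first Monday is April 3 and the second is April 10.
1 September 2023 is a Friday, so the first Monday is September 4.
At the standard offset (UTC−09:00), 03:27 UTC − 9h = 18:27 Yalir Canton standard time (rolling into the previous day, 11 April 2023).
Daylight saving runs 10 April – 4 September; the standard-time date in Yalir Canton, 11 April 2023, is inside that window, so Yalir Canton is at UTC−08:00.
03:27 UTC − 8h = 19:27 Yalir Canton (rolling into the previous day, 11 April 2023).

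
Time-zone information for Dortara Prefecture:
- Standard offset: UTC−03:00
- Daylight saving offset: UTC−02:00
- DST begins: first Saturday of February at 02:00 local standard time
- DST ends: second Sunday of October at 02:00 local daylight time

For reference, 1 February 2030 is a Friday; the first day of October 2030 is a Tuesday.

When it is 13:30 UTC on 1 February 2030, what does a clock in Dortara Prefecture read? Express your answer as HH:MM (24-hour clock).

1 February 2030 is a Friday, so the first Saturday is February 2.
1 October 2030 is a Tuesday, so the first Sunday is October 6 and the second is October 13.
At the standard offset (UTC−03:00), 13:30 UTC − 3h = 10:30 Dortara Prefecture standard time.
The standard-time date in Dortara Prefecture, 1 February 2030, does not fall between 2 February and 13 October, so daylight saving is not in effect and Dortara Prefecture is at UTC−03:00.
13:30 UTC − 3h = 10:30 local.

10:30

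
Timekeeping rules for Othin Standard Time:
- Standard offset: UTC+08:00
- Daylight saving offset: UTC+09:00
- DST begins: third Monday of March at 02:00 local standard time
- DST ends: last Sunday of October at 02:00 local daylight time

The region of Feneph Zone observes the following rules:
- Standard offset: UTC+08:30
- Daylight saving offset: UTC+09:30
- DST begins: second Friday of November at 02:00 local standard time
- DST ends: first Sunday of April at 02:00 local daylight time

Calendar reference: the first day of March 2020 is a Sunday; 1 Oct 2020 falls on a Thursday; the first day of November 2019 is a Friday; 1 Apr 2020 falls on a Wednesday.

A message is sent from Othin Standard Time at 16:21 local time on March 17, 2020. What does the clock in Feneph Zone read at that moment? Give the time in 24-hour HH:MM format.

16:51

1 March 2020 is a Sunday, so the first Monday is March 2 and the third is March 16.
1 October 2020 is a Thursday, so Sundays fall on 4, 11, 18, 25; the last is October 25.
March 17, 2020 lies within the daylight-saving period (16 March – 25 October), so Othin Standard Time is on daylight time, UTC+09:00.
16:21 Othin Standard Time − 9h = 07:21 UTC.
1 November 2019 is a Friday, so the first Friday is November 1 and the second is November 8.
1 April 2020 is a Wednesday, so the first Sunday is April 5.
At the standard offset (UTC+08:30), 07:21 UTC + 8h30m = 15:51 Feneph Zone standard time.
The standard-time date in Feneph Zone, March 17, 2020, falls between 8 November 2019 and 5 April 2020, so daylight saving is in effect and Feneph Zone is at UTC+09:30.
07:21 UTC + 9h30m = 16:51 Feneph Zone.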